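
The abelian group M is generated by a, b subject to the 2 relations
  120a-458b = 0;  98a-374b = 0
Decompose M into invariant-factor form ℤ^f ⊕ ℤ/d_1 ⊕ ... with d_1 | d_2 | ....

Answer: M ≅ ℤ/2 ⊕ ℤ/2

Derivation:
rank_ℚ(R)=2; free=2−2=0
SNF(R) diag = [2, 2] → torsion [2, 2]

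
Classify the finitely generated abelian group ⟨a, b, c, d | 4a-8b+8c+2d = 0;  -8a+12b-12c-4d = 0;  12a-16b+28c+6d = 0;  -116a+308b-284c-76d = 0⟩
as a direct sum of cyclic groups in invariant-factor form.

Answer: M ≅ ℤ/2 ⊕ ℤ/4 ⊕ ℤ/12 ⊕ ℤ/36

Derivation:
rank_ℚ(R)=4; free=4−4=0
SNF(R) diag = [2, 4, 12, 36] → torsion [2, 4, 12, 36]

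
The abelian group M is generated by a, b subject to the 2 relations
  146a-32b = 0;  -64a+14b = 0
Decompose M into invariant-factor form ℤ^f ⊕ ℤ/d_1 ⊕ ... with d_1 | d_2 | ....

rank_ℚ(R)=2; free=2−2=0
SNF(R) diag = [2, 2] → torsion [2, 2]

Answer: M ≅ ℤ/2 ⊕ ℤ/2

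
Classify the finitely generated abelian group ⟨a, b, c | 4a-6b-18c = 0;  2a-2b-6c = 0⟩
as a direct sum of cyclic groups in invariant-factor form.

rank_ℚ(R)=2; free=3−2=1
SNF(R) diag = [2, 2] → torsion [2, 2]

Answer: M ≅ ℤ^1 ⊕ ℤ/2 ⊕ ℤ/2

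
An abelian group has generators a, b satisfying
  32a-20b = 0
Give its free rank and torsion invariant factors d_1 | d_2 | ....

rank_ℚ(R)=1; free=2−1=1
SNF(R) diag = [4] → torsion [4]

Answer: M ≅ ℤ^1 ⊕ ℤ/4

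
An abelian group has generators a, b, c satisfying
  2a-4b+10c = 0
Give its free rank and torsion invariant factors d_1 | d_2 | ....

rank_ℚ(R)=1; free=3−1=2
SNF(R) diag = [2] → torsion [2]

Answer: M ≅ ℤ^2 ⊕ ℤ/2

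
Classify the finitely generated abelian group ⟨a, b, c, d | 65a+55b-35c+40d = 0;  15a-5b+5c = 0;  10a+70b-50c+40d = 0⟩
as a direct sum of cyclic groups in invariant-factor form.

rank_ℚ(R)=3; free=4−3=1
SNF(R) diag = [5, 10, 20] → torsion [5, 10, 20]

Answer: M ≅ ℤ^1 ⊕ ℤ/5 ⊕ ℤ/10 ⊕ ℤ/20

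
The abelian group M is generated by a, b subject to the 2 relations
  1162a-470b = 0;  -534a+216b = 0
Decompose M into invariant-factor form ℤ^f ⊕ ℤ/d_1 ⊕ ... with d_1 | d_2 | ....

Answer: M ≅ ℤ/2 ⊕ ℤ/6

Derivation:
rank_ℚ(R)=2; free=2−2=0
SNF(R) diag = [2, 6] → torsion [2, 6]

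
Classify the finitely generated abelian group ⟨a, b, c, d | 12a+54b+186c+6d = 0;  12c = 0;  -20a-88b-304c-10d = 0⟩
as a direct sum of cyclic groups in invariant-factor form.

Answer: M ≅ ℤ^1 ⊕ ℤ/2 ⊕ ℤ/6 ⊕ ℤ/12

Derivation:
rank_ℚ(R)=3; free=4−3=1
SNF(R) diag = [2, 6, 12] → torsion [2, 6, 12]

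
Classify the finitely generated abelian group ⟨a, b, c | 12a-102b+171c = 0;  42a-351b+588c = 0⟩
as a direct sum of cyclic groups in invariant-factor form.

Answer: M ≅ ℤ^1 ⊕ ℤ/3 ⊕ ℤ/3

Derivation:
rank_ℚ(R)=2; free=3−2=1
SNF(R) diag = [3, 3] → torsion [3, 3]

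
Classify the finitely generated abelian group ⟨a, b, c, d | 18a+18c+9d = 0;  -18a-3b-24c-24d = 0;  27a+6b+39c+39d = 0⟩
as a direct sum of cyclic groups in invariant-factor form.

Answer: M ≅ ℤ^1 ⊕ ℤ/3 ⊕ ℤ/9 ⊕ ℤ/9

Derivation:
rank_ℚ(R)=3; free=4−3=1
SNF(R) diag = [3, 9, 9] → torsion [3, 9, 9]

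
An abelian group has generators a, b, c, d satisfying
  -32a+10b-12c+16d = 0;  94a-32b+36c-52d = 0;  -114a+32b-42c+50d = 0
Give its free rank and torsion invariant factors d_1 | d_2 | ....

rank_ℚ(R)=3; free=4−3=1
SNF(R) diag = [2, 2, 2] → torsion [2, 2, 2]

Answer: M ≅ ℤ^1 ⊕ ℤ/2 ⊕ ℤ/2 ⊕ ℤ/2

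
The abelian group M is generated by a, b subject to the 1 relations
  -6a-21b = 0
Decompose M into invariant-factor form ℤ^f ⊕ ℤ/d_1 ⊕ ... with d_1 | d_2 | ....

rank_ℚ(R)=1; free=2−1=1
SNF(R) diag = [3] → torsion [3]

Answer: M ≅ ℤ^1 ⊕ ℤ/3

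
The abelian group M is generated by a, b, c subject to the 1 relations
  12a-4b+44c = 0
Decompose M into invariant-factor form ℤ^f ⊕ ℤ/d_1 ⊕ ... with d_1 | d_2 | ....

rank_ℚ(R)=1; free=3−1=2
SNF(R) diag = [4] → torsion [4]

Answer: M ≅ ℤ^2 ⊕ ℤ/4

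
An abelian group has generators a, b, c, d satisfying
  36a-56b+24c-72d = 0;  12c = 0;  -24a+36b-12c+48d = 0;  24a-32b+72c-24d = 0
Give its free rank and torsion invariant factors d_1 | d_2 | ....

Answer: M ≅ ℤ/4 ⊕ ℤ/12 ⊕ ℤ/12 ⊕ ℤ/24

Derivation:
rank_ℚ(R)=4; free=4−4=0
SNF(R) diag = [4, 12, 12, 24] → torsion [4, 12, 12, 24]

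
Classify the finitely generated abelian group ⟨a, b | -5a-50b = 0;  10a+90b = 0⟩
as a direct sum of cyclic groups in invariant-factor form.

rank_ℚ(R)=2; free=2−2=0
SNF(R) diag = [5, 10] → torsion [5, 10]

Answer: M ≅ ℤ/5 ⊕ ℤ/10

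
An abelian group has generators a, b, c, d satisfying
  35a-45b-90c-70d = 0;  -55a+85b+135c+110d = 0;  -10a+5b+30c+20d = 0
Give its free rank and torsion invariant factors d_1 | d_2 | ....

Answer: M ≅ ℤ^1 ⊕ ℤ/5 ⊕ ℤ/5 ⊕ ℤ/15

Derivation:
rank_ℚ(R)=3; free=4−3=1
SNF(R) diag = [5, 5, 15] → torsion [5, 5, 15]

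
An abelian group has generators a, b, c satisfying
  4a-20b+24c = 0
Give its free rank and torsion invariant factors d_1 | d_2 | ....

Answer: M ≅ ℤ^2 ⊕ ℤ/4

Derivation:
rank_ℚ(R)=1; free=3−1=2
SNF(R) diag = [4] → torsion [4]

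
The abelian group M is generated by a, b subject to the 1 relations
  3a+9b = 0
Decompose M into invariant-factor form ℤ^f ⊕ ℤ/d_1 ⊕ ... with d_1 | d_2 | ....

Answer: M ≅ ℤ^1 ⊕ ℤ/3

Derivation:
rank_ℚ(R)=1; free=2−1=1
SNF(R) diag = [3] → torsion [3]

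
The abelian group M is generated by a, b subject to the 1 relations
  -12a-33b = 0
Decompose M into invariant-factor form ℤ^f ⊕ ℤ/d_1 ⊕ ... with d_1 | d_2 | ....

rank_ℚ(R)=1; free=2−1=1
SNF(R) diag = [3] → torsion [3]

Answer: M ≅ ℤ^1 ⊕ ℤ/3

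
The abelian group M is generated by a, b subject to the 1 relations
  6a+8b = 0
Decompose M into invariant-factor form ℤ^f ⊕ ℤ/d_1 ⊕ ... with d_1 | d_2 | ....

rank_ℚ(R)=1; free=2−1=1
SNF(R) diag = [2] → torsion [2]

Answer: M ≅ ℤ^1 ⊕ ℤ/2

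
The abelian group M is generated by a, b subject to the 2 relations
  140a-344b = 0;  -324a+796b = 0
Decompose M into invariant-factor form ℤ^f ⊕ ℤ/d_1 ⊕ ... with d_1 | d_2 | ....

rank_ℚ(R)=2; free=2−2=0
SNF(R) diag = [4, 4] → torsion [4, 4]

Answer: M ≅ ℤ/4 ⊕ ℤ/4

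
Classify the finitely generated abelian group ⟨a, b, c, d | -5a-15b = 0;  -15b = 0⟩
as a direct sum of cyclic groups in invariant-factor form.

rank_ℚ(R)=2; free=4−2=2
SNF(R) diag = [5, 15] → torsion [5, 15]

Answer: M ≅ ℤ^2 ⊕ ℤ/5 ⊕ ℤ/15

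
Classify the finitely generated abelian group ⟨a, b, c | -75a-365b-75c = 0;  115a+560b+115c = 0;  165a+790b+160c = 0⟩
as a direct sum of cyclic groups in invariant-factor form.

rank_ℚ(R)=3; free=3−3=0
SNF(R) diag = [5, 5, 5] → torsion [5, 5, 5]

Answer: M ≅ ℤ/5 ⊕ ℤ/5 ⊕ ℤ/5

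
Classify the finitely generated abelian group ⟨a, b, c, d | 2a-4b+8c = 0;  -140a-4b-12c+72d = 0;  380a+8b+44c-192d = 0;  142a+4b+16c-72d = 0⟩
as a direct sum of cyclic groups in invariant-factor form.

rank_ℚ(R)=4; free=4−4=0
SNF(R) diag = [2, 4, 12, 24] → torsion [2, 4, 12, 24]

Answer: M ≅ ℤ/2 ⊕ ℤ/4 ⊕ ℤ/12 ⊕ ℤ/24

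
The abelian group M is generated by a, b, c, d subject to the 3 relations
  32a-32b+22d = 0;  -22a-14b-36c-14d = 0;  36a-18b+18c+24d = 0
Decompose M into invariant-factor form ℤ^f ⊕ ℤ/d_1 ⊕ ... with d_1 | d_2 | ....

Answer: M ≅ ℤ^1 ⊕ ℤ/2 ⊕ ℤ/6 ⊕ ℤ/18

Derivation:
rank_ℚ(R)=3; free=4−3=1
SNF(R) diag = [2, 6, 18] → torsion [2, 6, 18]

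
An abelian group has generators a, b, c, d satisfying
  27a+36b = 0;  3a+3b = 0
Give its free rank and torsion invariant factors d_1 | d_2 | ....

Answer: M ≅ ℤ^2 ⊕ ℤ/3 ⊕ ℤ/9

Derivation:
rank_ℚ(R)=2; free=4−2=2
SNF(R) diag = [3, 9] → torsion [3, 9]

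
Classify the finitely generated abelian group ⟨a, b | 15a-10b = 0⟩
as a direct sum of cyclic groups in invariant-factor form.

rank_ℚ(R)=1; free=2−1=1
SNF(R) diag = [5] → torsion [5]

Answer: M ≅ ℤ^1 ⊕ ℤ/5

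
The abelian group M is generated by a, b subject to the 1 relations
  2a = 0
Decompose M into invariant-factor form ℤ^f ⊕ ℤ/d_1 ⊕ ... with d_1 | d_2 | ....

Answer: M ≅ ℤ^1 ⊕ ℤ/2

Derivation:
rank_ℚ(R)=1; free=2−1=1
SNF(R) diag = [2] → torsion [2]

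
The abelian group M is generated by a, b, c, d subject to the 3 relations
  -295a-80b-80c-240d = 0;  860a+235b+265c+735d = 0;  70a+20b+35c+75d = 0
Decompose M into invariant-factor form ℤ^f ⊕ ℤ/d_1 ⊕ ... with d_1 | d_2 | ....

rank_ℚ(R)=3; free=4−3=1
SNF(R) diag = [5, 15, 15] → torsion [5, 15, 15]

Answer: M ≅ ℤ^1 ⊕ ℤ/5 ⊕ ℤ/15 ⊕ ℤ/15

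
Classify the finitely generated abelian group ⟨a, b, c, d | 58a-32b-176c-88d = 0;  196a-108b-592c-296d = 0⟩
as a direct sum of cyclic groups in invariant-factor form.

Answer: M ≅ ℤ^2 ⊕ ℤ/2 ⊕ ℤ/4

Derivation:
rank_ℚ(R)=2; free=4−2=2
SNF(R) diag = [2, 4] → torsion [2, 4]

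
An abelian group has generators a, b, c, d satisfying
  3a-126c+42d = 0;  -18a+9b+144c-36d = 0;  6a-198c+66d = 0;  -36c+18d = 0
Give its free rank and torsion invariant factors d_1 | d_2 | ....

Answer: M ≅ ℤ/3 ⊕ ℤ/9 ⊕ ℤ/18 ⊕ ℤ/18

Derivation:
rank_ℚ(R)=4; free=4−4=0
SNF(R) diag = [3, 9, 18, 18] → torsion [3, 9, 18, 18]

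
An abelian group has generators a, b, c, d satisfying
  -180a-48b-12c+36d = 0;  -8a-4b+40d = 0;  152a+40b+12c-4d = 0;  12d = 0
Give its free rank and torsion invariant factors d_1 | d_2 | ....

rank_ℚ(R)=4; free=4−4=0
SNF(R) diag = [4, 12, 12, 12] → torsion [4, 12, 12, 12]

Answer: M ≅ ℤ/4 ⊕ ℤ/12 ⊕ ℤ/12 ⊕ ℤ/12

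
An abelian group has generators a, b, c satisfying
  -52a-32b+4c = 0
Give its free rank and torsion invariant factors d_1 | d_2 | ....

rank_ℚ(R)=1; free=3−1=2
SNF(R) diag = [4] → torsion [4]

Answer: M ≅ ℤ^2 ⊕ ℤ/4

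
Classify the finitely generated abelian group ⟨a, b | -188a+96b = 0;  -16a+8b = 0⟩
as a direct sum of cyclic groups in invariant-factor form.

rank_ℚ(R)=2; free=2−2=0
SNF(R) diag = [4, 8] → torsion [4, 8]

Answer: M ≅ ℤ/4 ⊕ ℤ/8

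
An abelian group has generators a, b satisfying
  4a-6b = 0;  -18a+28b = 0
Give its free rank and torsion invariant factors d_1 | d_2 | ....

rank_ℚ(R)=2; free=2−2=0
SNF(R) diag = [2, 2] → torsion [2, 2]

Answer: M ≅ ℤ/2 ⊕ ℤ/2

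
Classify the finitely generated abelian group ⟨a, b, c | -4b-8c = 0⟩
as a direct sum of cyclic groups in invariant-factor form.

Answer: M ≅ ℤ^2 ⊕ ℤ/4

Derivation:
rank_ℚ(R)=1; free=3−1=2
SNF(R) diag = [4] → torsion [4]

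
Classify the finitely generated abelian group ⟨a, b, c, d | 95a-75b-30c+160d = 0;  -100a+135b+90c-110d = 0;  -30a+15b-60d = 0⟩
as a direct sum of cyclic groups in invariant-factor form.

Answer: M ≅ ℤ^1 ⊕ ℤ/5 ⊕ ℤ/15 ⊕ ℤ/30

Derivation:
rank_ℚ(R)=3; free=4−3=1
SNF(R) diag = [5, 15, 30] → torsion [5, 15, 30]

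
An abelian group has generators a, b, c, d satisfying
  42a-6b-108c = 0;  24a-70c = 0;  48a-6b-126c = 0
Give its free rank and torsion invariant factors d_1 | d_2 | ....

rank_ℚ(R)=3; free=4−3=1
SNF(R) diag = [2, 6, 6] → torsion [2, 6, 6]

Answer: M ≅ ℤ^1 ⊕ ℤ/2 ⊕ ℤ/6 ⊕ ℤ/6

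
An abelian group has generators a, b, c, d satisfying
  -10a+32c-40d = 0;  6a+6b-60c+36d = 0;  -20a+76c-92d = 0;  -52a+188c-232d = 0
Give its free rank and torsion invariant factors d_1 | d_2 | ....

rank_ℚ(R)=4; free=4−4=0
SNF(R) diag = [2, 6, 12, 12] → torsion [2, 6, 12, 12]

Answer: M ≅ ℤ/2 ⊕ ℤ/6 ⊕ ℤ/12 ⊕ ℤ/12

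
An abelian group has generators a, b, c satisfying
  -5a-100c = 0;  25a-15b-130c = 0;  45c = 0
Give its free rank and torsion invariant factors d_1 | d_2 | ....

rank_ℚ(R)=3; free=3−3=0
SNF(R) diag = [5, 15, 45] → torsion [5, 15, 45]

Answer: M ≅ ℤ/5 ⊕ ℤ/15 ⊕ ℤ/45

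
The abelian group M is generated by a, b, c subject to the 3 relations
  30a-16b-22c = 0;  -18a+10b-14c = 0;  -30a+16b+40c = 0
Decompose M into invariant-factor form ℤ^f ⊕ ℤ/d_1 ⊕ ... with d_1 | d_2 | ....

Answer: M ≅ ℤ/2 ⊕ ℤ/6 ⊕ ℤ/18

Derivation:
rank_ℚ(R)=3; free=3−3=0
SNF(R) diag = [2, 6, 18] → torsion [2, 6, 18]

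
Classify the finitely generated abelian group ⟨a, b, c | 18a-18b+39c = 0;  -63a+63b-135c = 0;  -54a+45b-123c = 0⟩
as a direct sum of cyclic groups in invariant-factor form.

rank_ℚ(R)=3; free=3−3=0
SNF(R) diag = [3, 9, 9] → torsion [3, 9, 9]

Answer: M ≅ ℤ/3 ⊕ ℤ/9 ⊕ ℤ/9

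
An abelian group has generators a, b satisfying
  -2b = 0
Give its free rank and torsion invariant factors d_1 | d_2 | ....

rank_ℚ(R)=1; free=2−1=1
SNF(R) diag = [2] → torsion [2]

Answer: M ≅ ℤ^1 ⊕ ℤ/2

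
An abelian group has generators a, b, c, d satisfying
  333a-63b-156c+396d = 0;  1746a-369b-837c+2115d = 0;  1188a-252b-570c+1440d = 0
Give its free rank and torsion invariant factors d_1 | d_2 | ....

rank_ℚ(R)=3; free=4−3=1
SNF(R) diag = [3, 9, 18] → torsion [3, 9, 18]

Answer: M ≅ ℤ^1 ⊕ ℤ/3 ⊕ ℤ/9 ⊕ ℤ/18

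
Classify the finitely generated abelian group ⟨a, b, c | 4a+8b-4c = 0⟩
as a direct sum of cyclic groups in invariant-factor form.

Answer: M ≅ ℤ^2 ⊕ ℤ/4

Derivation:
rank_ℚ(R)=1; free=3−1=2
SNF(R) diag = [4] → torsion [4]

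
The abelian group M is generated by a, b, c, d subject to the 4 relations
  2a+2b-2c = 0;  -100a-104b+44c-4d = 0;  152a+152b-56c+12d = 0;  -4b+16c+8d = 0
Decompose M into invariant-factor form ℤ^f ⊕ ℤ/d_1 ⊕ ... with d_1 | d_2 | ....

rank_ℚ(R)=4; free=4−4=0
SNF(R) diag = [2, 4, 12, 24] → torsion [2, 4, 12, 24]

Answer: M ≅ ℤ/2 ⊕ ℤ/4 ⊕ ℤ/12 ⊕ ℤ/24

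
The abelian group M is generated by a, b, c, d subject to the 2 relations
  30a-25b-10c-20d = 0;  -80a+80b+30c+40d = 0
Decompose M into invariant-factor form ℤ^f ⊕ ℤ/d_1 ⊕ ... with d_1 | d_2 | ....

Answer: M ≅ ℤ^2 ⊕ ℤ/5 ⊕ ℤ/10

Derivation:
rank_ℚ(R)=2; free=4−2=2
SNF(R) diag = [5, 10] → torsion [5, 10]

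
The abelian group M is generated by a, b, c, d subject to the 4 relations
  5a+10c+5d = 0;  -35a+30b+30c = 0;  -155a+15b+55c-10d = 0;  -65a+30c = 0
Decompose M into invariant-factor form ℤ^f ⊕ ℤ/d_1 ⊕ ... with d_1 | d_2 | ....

Answer: M ≅ ℤ/5 ⊕ ℤ/5 ⊕ ℤ/15 ⊕ ℤ/30

Derivation:
rank_ℚ(R)=4; free=4−4=0
SNF(R) diag = [5, 5, 15, 30] → torsion [5, 5, 15, 30]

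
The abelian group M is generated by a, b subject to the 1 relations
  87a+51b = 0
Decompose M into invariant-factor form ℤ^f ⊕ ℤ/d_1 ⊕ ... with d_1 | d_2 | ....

Answer: M ≅ ℤ^1 ⊕ ℤ/3

Derivation:
rank_ℚ(R)=1; free=2−1=1
SNF(R) diag = [3] → torsion [3]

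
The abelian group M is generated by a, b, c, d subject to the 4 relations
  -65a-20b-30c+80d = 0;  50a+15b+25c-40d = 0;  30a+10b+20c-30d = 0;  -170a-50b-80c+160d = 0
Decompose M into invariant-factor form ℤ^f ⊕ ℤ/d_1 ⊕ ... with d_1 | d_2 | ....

Answer: M ≅ ℤ/5 ⊕ ℤ/5 ⊕ ℤ/10 ⊕ ℤ/30

Derivation:
rank_ℚ(R)=4; free=4−4=0
SNF(R) diag = [5, 5, 10, 30] → torsion [5, 5, 10, 30]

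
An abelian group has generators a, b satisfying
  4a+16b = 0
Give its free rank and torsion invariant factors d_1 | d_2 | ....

Answer: M ≅ ℤ^1 ⊕ ℤ/4

Derivation:
rank_ℚ(R)=1; free=2−1=1
SNF(R) diag = [4] → torsion [4]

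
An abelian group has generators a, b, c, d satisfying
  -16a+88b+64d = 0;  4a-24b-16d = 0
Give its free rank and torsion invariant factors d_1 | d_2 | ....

rank_ℚ(R)=2; free=4−2=2
SNF(R) diag = [4, 8] → torsion [4, 8]

Answer: M ≅ ℤ^2 ⊕ ℤ/4 ⊕ ℤ/8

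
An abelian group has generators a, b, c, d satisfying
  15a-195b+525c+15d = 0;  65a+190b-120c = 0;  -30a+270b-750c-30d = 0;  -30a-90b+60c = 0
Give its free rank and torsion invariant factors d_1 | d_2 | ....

Answer: M ≅ ℤ/5 ⊕ ℤ/15 ⊕ ℤ/30 ⊕ ℤ/60

Derivation:
rank_ℚ(R)=4; free=4−4=0
SNF(R) diag = [5, 15, 30, 60] → torsion [5, 15, 30, 60]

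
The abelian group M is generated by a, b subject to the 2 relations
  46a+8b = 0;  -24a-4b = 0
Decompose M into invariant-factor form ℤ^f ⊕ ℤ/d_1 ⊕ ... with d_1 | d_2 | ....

Answer: M ≅ ℤ/2 ⊕ ℤ/4

Derivation:
rank_ℚ(R)=2; free=2−2=0
SNF(R) diag = [2, 4] → torsion [2, 4]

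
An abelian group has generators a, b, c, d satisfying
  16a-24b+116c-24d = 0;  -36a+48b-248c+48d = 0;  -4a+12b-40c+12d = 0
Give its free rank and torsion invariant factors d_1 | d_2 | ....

Answer: M ≅ ℤ^1 ⊕ ℤ/4 ⊕ ℤ/4 ⊕ ℤ/12

Derivation:
rank_ℚ(R)=3; free=4−3=1
SNF(R) diag = [4, 4, 12] → torsion [4, 4, 12]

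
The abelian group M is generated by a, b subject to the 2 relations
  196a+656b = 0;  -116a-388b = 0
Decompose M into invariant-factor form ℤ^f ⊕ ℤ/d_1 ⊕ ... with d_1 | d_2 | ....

Answer: M ≅ ℤ/4 ⊕ ℤ/12

Derivation:
rank_ℚ(R)=2; free=2−2=0
SNF(R) diag = [4, 12] → torsion [4, 12]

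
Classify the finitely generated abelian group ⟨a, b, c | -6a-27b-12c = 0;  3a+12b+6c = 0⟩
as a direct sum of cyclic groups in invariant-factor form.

Answer: M ≅ ℤ^1 ⊕ ℤ/3 ⊕ ℤ/3

Derivation:
rank_ℚ(R)=2; free=3−2=1
SNF(R) diag = [3, 3] → torsion [3, 3]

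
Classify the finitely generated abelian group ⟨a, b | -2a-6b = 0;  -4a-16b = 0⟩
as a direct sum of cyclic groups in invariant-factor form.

rank_ℚ(R)=2; free=2−2=0
SNF(R) diag = [2, 4] → torsion [2, 4]

Answer: M ≅ ℤ/2 ⊕ ℤ/4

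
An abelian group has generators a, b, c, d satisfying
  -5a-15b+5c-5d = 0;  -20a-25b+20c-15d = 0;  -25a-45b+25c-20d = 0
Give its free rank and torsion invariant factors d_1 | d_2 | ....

Answer: M ≅ ℤ^1 ⊕ ℤ/5 ⊕ ℤ/5 ⊕ ℤ/5

Derivation:
rank_ℚ(R)=3; free=4−3=1
SNF(R) diag = [5, 5, 5] → torsion [5, 5, 5]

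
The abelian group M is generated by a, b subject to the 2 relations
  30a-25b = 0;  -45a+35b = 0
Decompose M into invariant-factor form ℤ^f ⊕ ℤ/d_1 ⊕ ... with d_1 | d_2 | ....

rank_ℚ(R)=2; free=2−2=0
SNF(R) diag = [5, 15] → torsion [5, 15]

Answer: M ≅ ℤ/5 ⊕ ℤ/15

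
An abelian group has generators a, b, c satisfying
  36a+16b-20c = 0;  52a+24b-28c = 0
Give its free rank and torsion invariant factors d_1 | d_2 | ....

rank_ℚ(R)=2; free=3−2=1
SNF(R) diag = [4, 8] → torsion [4, 8]

Answer: M ≅ ℤ^1 ⊕ ℤ/4 ⊕ ℤ/8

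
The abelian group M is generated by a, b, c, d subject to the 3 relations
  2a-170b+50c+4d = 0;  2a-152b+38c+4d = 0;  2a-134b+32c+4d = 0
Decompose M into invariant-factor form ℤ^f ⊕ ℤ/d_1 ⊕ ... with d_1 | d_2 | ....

rank_ℚ(R)=3; free=4−3=1
SNF(R) diag = [2, 6, 18] → torsion [2, 6, 18]

Answer: M ≅ ℤ^1 ⊕ ℤ/2 ⊕ ℤ/6 ⊕ ℤ/18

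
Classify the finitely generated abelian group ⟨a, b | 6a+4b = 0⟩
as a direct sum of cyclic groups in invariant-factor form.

Answer: M ≅ ℤ^1 ⊕ ℤ/2

Derivation:
rank_ℚ(R)=1; free=2−1=1
SNF(R) diag = [2] → torsion [2]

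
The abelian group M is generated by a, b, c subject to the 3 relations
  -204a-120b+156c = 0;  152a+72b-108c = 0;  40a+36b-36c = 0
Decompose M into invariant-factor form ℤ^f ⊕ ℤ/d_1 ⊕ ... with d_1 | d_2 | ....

rank_ℚ(R)=3; free=3−3=0
SNF(R) diag = [4, 12, 36] → torsion [4, 12, 36]

Answer: M ≅ ℤ/4 ⊕ ℤ/12 ⊕ ℤ/36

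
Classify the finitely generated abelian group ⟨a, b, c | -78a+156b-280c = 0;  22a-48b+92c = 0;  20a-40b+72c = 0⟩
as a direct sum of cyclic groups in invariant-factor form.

Answer: M ≅ ℤ/2 ⊕ ℤ/4 ⊕ ℤ/8

Derivation:
rank_ℚ(R)=3; free=3−3=0
SNF(R) diag = [2, 4, 8] → torsion [2, 4, 8]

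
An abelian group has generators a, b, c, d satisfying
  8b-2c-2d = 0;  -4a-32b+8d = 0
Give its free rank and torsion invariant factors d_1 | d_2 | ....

rank_ℚ(R)=2; free=4−2=2
SNF(R) diag = [2, 4] → torsion [2, 4]

Answer: M ≅ ℤ^2 ⊕ ℤ/2 ⊕ ℤ/4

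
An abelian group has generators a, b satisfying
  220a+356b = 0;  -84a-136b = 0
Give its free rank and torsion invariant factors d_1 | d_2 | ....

rank_ℚ(R)=2; free=2−2=0
SNF(R) diag = [4, 4] → torsion [4, 4]

Answer: M ≅ ℤ/4 ⊕ ℤ/4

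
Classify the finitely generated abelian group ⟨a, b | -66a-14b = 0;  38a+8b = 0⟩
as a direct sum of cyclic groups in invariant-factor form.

rank_ℚ(R)=2; free=2−2=0
SNF(R) diag = [2, 2] → torsion [2, 2]

Answer: M ≅ ℤ/2 ⊕ ℤ/2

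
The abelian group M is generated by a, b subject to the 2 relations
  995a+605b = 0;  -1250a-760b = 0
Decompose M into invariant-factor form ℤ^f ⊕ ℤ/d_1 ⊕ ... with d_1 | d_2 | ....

Answer: M ≅ ℤ/5 ⊕ ℤ/10

Derivation:
rank_ℚ(R)=2; free=2−2=0
SNF(R) diag = [5, 10] → torsion [5, 10]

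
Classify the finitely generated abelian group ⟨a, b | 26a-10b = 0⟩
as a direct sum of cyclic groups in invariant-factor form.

rank_ℚ(R)=1; free=2−1=1
SNF(R) diag = [2] → torsion [2]

Answer: M ≅ ℤ^1 ⊕ ℤ/2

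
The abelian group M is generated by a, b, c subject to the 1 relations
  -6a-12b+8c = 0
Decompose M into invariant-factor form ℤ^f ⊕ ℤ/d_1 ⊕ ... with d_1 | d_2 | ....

Answer: M ≅ ℤ^2 ⊕ ℤ/2

Derivation:
rank_ℚ(R)=1; free=3−1=2
SNF(R) diag = [2] → torsion [2]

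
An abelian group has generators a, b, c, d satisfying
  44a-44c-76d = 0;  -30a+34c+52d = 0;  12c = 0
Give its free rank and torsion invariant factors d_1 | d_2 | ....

Answer: M ≅ ℤ^1 ⊕ ℤ/2 ⊕ ℤ/4 ⊕ ℤ/12

Derivation:
rank_ℚ(R)=3; free=4−3=1
SNF(R) diag = [2, 4, 12] → torsion [2, 4, 12]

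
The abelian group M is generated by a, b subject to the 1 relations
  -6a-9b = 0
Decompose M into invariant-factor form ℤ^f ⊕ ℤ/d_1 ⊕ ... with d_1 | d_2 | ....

rank_ℚ(R)=1; free=2−1=1
SNF(R) diag = [3] → torsion [3]

Answer: M ≅ ℤ^1 ⊕ ℤ/3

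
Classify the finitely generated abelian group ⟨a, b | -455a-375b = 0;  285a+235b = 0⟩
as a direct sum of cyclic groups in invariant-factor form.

rank_ℚ(R)=2; free=2−2=0
SNF(R) diag = [5, 10] → torsion [5, 10]

Answer: M ≅ ℤ/5 ⊕ ℤ/10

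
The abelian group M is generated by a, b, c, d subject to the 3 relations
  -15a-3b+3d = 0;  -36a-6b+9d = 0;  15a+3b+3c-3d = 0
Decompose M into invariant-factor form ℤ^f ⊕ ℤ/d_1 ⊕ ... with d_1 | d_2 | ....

rank_ℚ(R)=3; free=4−3=1
SNF(R) diag = [3, 3, 3] → torsion [3, 3, 3]

Answer: M ≅ ℤ^1 ⊕ ℤ/3 ⊕ ℤ/3 ⊕ ℤ/3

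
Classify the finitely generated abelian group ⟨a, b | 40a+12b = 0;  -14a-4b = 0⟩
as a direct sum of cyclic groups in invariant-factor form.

rank_ℚ(R)=2; free=2−2=0
SNF(R) diag = [2, 4] → torsion [2, 4]

Answer: M ≅ ℤ/2 ⊕ ℤ/4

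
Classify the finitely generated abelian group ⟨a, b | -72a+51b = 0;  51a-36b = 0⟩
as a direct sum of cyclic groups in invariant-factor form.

Answer: M ≅ ℤ/3 ⊕ ℤ/3

Derivation:
rank_ℚ(R)=2; free=2−2=0
SNF(R) diag = [3, 3] → torsion [3, 3]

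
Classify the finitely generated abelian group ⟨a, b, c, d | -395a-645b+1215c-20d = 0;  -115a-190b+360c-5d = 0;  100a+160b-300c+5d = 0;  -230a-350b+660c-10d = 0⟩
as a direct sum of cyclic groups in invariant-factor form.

rank_ℚ(R)=4; free=4−4=0
SNF(R) diag = [5, 5, 15, 30] → torsion [5, 5, 15, 30]

Answer: M ≅ ℤ/5 ⊕ ℤ/5 ⊕ ℤ/15 ⊕ ℤ/30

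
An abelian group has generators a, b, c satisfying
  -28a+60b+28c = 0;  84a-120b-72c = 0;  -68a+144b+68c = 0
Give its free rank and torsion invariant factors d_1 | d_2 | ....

Answer: M ≅ ℤ/4 ⊕ ℤ/12 ⊕ ℤ/12

Derivation:
rank_ℚ(R)=3; free=3−3=0
SNF(R) diag = [4, 12, 12] → torsion [4, 12, 12]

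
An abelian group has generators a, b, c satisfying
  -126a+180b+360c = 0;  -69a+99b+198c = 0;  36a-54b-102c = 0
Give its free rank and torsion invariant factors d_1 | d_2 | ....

rank_ℚ(R)=3; free=3−3=0
SNF(R) diag = [3, 6, 18] → torsion [3, 6, 18]

Answer: M ≅ ℤ/3 ⊕ ℤ/6 ⊕ ℤ/18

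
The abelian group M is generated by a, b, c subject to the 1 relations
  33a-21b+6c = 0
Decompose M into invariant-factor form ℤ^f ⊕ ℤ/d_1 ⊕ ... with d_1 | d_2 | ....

Answer: M ≅ ℤ^2 ⊕ ℤ/3

Derivation:
rank_ℚ(R)=1; free=3−1=2
SNF(R) diag = [3] → torsion [3]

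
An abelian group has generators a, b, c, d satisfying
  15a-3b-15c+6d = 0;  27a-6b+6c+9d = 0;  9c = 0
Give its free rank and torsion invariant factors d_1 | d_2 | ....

rank_ℚ(R)=3; free=4−3=1
SNF(R) diag = [3, 3, 9] → torsion [3, 3, 9]

Answer: M ≅ ℤ^1 ⊕ ℤ/3 ⊕ ℤ/3 ⊕ ℤ/9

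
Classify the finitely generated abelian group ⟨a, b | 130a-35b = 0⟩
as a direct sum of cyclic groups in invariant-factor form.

Answer: M ≅ ℤ^1 ⊕ ℤ/5

Derivation:
rank_ℚ(R)=1; free=2−1=1
SNF(R) diag = [5] → torsion [5]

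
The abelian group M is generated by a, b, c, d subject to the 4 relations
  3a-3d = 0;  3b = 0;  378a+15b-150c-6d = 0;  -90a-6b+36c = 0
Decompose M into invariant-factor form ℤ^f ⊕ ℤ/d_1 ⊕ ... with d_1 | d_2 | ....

rank_ℚ(R)=4; free=4−4=0
SNF(R) diag = [3, 3, 6, 18] → torsion [3, 3, 6, 18]

Answer: M ≅ ℤ/3 ⊕ ℤ/3 ⊕ ℤ/6 ⊕ ℤ/18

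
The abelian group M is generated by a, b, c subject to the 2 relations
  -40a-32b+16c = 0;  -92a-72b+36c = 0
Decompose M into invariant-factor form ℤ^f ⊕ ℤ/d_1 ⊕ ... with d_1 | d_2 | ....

rank_ℚ(R)=2; free=3−2=1
SNF(R) diag = [4, 8] → torsion [4, 8]

Answer: M ≅ ℤ^1 ⊕ ℤ/4 ⊕ ℤ/8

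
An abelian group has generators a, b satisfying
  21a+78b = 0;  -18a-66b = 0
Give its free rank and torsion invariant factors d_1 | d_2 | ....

Answer: M ≅ ℤ/3 ⊕ ℤ/6

Derivation:
rank_ℚ(R)=2; free=2−2=0
SNF(R) diag = [3, 6] → torsion [3, 6]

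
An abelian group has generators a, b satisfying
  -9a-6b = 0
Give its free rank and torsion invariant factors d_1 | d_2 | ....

Answer: M ≅ ℤ^1 ⊕ ℤ/3

Derivation:
rank_ℚ(R)=1; free=2−1=1
SNF(R) diag = [3] → torsion [3]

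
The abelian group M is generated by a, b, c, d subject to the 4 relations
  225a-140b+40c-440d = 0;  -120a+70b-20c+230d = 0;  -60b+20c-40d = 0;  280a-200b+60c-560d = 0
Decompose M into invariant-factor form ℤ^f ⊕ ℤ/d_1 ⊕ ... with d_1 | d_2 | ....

rank_ℚ(R)=4; free=4−4=0
SNF(R) diag = [5, 10, 20, 20] → torsion [5, 10, 20, 20]

Answer: M ≅ ℤ/5 ⊕ ℤ/10 ⊕ ℤ/20 ⊕ ℤ/20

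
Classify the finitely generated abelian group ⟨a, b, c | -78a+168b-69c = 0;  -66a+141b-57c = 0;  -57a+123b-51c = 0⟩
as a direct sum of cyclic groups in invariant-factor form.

Answer: M ≅ ℤ/3 ⊕ ℤ/3 ⊕ ℤ/3

Derivation:
rank_ℚ(R)=3; free=3−3=0
SNF(R) diag = [3, 3, 3] → torsion [3, 3, 3]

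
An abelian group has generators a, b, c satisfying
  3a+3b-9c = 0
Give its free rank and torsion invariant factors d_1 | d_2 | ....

rank_ℚ(R)=1; free=3−1=2
SNF(R) diag = [3] → torsion [3]

Answer: M ≅ ℤ^2 ⊕ ℤ/3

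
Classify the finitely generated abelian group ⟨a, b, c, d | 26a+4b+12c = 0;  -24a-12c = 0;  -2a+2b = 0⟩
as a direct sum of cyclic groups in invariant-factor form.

rank_ℚ(R)=3; free=4−3=1
SNF(R) diag = [2, 6, 12] → torsion [2, 6, 12]

Answer: M ≅ ℤ^1 ⊕ ℤ/2 ⊕ ℤ/6 ⊕ ℤ/12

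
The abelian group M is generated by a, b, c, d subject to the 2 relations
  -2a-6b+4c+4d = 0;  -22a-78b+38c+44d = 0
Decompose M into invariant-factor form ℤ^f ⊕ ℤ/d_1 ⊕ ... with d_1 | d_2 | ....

rank_ℚ(R)=2; free=4−2=2
SNF(R) diag = [2, 6] → torsion [2, 6]

Answer: M ≅ ℤ^2 ⊕ ℤ/2 ⊕ ℤ/6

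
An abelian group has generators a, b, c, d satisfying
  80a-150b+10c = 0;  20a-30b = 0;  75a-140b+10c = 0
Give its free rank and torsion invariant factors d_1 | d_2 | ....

Answer: M ≅ ℤ^1 ⊕ ℤ/5 ⊕ ℤ/10 ⊕ ℤ/10

Derivation:
rank_ℚ(R)=3; free=4−3=1
SNF(R) diag = [5, 10, 10] → torsion [5, 10, 10]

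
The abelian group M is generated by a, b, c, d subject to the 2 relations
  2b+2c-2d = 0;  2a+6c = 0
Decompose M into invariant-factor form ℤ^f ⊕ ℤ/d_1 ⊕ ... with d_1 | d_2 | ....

rank_ℚ(R)=2; free=4−2=2
SNF(R) diag = [2, 2] → torsion [2, 2]

Answer: M ≅ ℤ^2 ⊕ ℤ/2 ⊕ ℤ/2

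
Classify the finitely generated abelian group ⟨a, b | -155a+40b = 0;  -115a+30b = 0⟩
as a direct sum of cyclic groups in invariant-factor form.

Answer: M ≅ ℤ/5 ⊕ ℤ/10

Derivation:
rank_ℚ(R)=2; free=2−2=0
SNF(R) diag = [5, 10] → torsion [5, 10]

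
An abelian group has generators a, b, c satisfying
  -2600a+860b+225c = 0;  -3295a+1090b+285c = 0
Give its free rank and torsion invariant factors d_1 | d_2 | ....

Answer: M ≅ ℤ^1 ⊕ ℤ/5 ⊕ ℤ/15

Derivation:
rank_ℚ(R)=2; free=3−2=1
SNF(R) diag = [5, 15] → torsion [5, 15]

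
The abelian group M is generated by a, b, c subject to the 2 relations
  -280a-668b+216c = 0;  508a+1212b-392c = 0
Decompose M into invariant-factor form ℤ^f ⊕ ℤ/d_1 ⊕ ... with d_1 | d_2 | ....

rank_ℚ(R)=2; free=3−2=1
SNF(R) diag = [4, 4] → torsion [4, 4]

Answer: M ≅ ℤ^1 ⊕ ℤ/4 ⊕ ℤ/4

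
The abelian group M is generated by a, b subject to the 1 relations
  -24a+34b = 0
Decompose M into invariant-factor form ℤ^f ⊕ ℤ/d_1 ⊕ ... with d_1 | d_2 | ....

rank_ℚ(R)=1; free=2−1=1
SNF(R) diag = [2] → torsion [2]

Answer: M ≅ ℤ^1 ⊕ ℤ/2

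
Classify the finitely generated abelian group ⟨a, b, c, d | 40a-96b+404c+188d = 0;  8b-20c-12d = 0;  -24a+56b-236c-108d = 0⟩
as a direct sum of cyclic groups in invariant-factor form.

Answer: M ≅ ℤ^1 ⊕ ℤ/4 ⊕ ℤ/8 ⊕ ℤ/24

Derivation:
rank_ℚ(R)=3; free=4−3=1
SNF(R) diag = [4, 8, 24] → torsion [4, 8, 24]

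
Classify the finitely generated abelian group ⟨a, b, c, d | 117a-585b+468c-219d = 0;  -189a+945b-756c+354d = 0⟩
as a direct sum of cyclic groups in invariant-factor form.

Answer: M ≅ ℤ^2 ⊕ ℤ/3 ⊕ ℤ/9

Derivation:
rank_ℚ(R)=2; free=4−2=2
SNF(R) diag = [3, 9] → torsion [3, 9]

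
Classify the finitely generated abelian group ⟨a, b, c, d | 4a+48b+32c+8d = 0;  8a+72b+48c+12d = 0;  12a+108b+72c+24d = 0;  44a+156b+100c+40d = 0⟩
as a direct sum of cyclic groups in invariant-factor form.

Answer: M ≅ ℤ/4 ⊕ ℤ/4 ⊕ ℤ/12 ⊕ ℤ/12

Derivation:
rank_ℚ(R)=4; free=4−4=0
SNF(R) diag = [4, 4, 12, 12] → torsion [4, 4, 12, 12]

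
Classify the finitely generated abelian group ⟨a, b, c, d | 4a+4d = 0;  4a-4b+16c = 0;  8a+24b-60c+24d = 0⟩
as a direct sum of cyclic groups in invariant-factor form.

rank_ℚ(R)=3; free=4−3=1
SNF(R) diag = [4, 4, 4] → torsion [4, 4, 4]

Answer: M ≅ ℤ^1 ⊕ ℤ/4 ⊕ ℤ/4 ⊕ ℤ/4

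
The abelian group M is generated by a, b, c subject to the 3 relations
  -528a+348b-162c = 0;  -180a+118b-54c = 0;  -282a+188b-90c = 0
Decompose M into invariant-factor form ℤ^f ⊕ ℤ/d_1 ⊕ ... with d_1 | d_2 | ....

rank_ℚ(R)=3; free=3−3=0
SNF(R) diag = [2, 6, 18] → torsion [2, 6, 18]

Answer: M ≅ ℤ/2 ⊕ ℤ/6 ⊕ ℤ/18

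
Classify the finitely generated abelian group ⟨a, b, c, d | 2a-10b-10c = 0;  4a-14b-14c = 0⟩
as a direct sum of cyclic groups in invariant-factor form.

Answer: M ≅ ℤ^2 ⊕ ℤ/2 ⊕ ℤ/6

Derivation:
rank_ℚ(R)=2; free=4−2=2
SNF(R) diag = [2, 6] → torsion [2, 6]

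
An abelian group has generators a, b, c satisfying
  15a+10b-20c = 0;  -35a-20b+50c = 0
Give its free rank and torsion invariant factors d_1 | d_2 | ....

rank_ℚ(R)=2; free=3−2=1
SNF(R) diag = [5, 10] → torsion [5, 10]

Answer: M ≅ ℤ^1 ⊕ ℤ/5 ⊕ ℤ/10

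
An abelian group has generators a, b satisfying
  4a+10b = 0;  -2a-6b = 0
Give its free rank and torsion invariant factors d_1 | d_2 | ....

Answer: M ≅ ℤ/2 ⊕ ℤ/2

Derivation:
rank_ℚ(R)=2; free=2−2=0
SNF(R) diag = [2, 2] → torsion [2, 2]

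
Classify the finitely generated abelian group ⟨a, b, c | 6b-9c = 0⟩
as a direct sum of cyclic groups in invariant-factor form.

Answer: M ≅ ℤ^2 ⊕ ℤ/3

Derivation:
rank_ℚ(R)=1; free=3−1=2
SNF(R) diag = [3] → torsion [3]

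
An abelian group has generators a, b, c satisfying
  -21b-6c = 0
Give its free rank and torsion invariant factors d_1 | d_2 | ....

rank_ℚ(R)=1; free=3−1=2
SNF(R) diag = [3] → torsion [3]

Answer: M ≅ ℤ^2 ⊕ ℤ/3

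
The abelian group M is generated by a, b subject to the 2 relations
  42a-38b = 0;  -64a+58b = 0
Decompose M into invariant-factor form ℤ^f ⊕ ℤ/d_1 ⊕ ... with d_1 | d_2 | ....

rank_ℚ(R)=2; free=2−2=0
SNF(R) diag = [2, 2] → torsion [2, 2]

Answer: M ≅ ℤ/2 ⊕ ℤ/2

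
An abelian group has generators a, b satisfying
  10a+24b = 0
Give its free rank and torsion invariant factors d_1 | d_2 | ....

rank_ℚ(R)=1; free=2−1=1
SNF(R) diag = [2] → torsion [2]

Answer: M ≅ ℤ^1 ⊕ ℤ/2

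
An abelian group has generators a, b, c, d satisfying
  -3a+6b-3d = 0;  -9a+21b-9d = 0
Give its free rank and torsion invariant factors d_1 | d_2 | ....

Answer: M ≅ ℤ^2 ⊕ ℤ/3 ⊕ ℤ/3

Derivation:
rank_ℚ(R)=2; free=4−2=2
SNF(R) diag = [3, 3] → torsion [3, 3]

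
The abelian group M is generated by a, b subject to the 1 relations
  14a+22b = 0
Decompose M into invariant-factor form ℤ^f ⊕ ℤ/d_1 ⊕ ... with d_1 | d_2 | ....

Answer: M ≅ ℤ^1 ⊕ ℤ/2

Derivation:
rank_ℚ(R)=1; free=2−1=1
SNF(R) diag = [2] → torsion [2]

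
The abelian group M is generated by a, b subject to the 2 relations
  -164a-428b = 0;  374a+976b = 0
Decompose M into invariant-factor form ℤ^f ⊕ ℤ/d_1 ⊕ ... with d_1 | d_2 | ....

Answer: M ≅ ℤ/2 ⊕ ℤ/4

Derivation:
rank_ℚ(R)=2; free=2−2=0
SNF(R) diag = [2, 4] → torsion [2, 4]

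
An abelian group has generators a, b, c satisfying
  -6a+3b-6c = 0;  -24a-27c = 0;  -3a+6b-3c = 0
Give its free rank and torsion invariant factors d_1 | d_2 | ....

Answer: M ≅ ℤ/3 ⊕ ℤ/3 ⊕ ℤ/9

Derivation:
rank_ℚ(R)=3; free=3−3=0
SNF(R) diag = [3, 3, 9] → torsion [3, 3, 9]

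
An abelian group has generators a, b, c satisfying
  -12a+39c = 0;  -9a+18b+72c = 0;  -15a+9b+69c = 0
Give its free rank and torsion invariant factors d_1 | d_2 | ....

rank_ℚ(R)=3; free=3−3=0
SNF(R) diag = [3, 9, 9] → torsion [3, 9, 9]

Answer: M ≅ ℤ/3 ⊕ ℤ/9 ⊕ ℤ/9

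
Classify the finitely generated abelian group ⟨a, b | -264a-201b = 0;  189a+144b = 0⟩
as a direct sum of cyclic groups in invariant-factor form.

Answer: M ≅ ℤ/3 ⊕ ℤ/9

Derivation:
rank_ℚ(R)=2; free=2−2=0
SNF(R) diag = [3, 9] → torsion [3, 9]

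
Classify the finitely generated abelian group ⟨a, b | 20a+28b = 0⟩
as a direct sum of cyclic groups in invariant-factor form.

Answer: M ≅ ℤ^1 ⊕ ℤ/4

Derivation:
rank_ℚ(R)=1; free=2−1=1
SNF(R) diag = [4] → torsion [4]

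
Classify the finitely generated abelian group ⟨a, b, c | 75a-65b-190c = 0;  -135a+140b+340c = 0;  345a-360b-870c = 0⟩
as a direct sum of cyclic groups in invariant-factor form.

Answer: M ≅ ℤ/5 ⊕ ℤ/15 ⊕ ℤ/30

Derivation:
rank_ℚ(R)=3; free=3−3=0
SNF(R) diag = [5, 15, 30] → torsion [5, 15, 30]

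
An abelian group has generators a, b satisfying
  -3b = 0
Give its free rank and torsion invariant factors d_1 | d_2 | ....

Answer: M ≅ ℤ^1 ⊕ ℤ/3

Derivation:
rank_ℚ(R)=1; free=2−1=1
SNF(R) diag = [3] → torsion [3]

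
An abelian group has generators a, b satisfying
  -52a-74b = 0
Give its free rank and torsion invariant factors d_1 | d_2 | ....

rank_ℚ(R)=1; free=2−1=1
SNF(R) diag = [2] → torsion [2]

Answer: M ≅ ℤ^1 ⊕ ℤ/2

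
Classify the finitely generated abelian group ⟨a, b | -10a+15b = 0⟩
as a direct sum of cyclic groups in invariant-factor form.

Answer: M ≅ ℤ^1 ⊕ ℤ/5

Derivation:
rank_ℚ(R)=1; free=2−1=1
SNF(R) diag = [5] → torsion [5]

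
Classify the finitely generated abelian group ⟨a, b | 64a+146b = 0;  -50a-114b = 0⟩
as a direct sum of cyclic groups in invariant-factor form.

rank_ℚ(R)=2; free=2−2=0
SNF(R) diag = [2, 2] → torsion [2, 2]

Answer: M ≅ ℤ/2 ⊕ ℤ/2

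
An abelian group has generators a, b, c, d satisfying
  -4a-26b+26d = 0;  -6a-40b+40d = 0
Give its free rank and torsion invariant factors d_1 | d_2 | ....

rank_ℚ(R)=2; free=4−2=2
SNF(R) diag = [2, 2] → torsion [2, 2]

Answer: M ≅ ℤ^2 ⊕ ℤ/2 ⊕ ℤ/2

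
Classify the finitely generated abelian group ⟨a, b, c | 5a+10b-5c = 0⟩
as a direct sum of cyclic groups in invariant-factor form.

Answer: M ≅ ℤ^2 ⊕ ℤ/5

Derivation:
rank_ℚ(R)=1; free=3−1=2
SNF(R) diag = [5] → torsion [5]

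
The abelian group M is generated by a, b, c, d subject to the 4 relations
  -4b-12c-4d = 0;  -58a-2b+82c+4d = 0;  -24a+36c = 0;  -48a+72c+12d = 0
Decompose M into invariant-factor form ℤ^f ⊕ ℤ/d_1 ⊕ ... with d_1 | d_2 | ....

Answer: M ≅ ℤ/2 ⊕ ℤ/4 ⊕ ℤ/12 ⊕ ℤ/12

Derivation:
rank_ℚ(R)=4; free=4−4=0
SNF(R) diag = [2, 4, 12, 12] → torsion [2, 4, 12, 12]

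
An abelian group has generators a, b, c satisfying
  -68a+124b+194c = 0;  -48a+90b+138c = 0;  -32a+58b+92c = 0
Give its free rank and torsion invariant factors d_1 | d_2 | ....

Answer: M ≅ ℤ/2 ⊕ ℤ/6 ⊕ ℤ/12

Derivation:
rank_ℚ(R)=3; free=3−3=0
SNF(R) diag = [2, 6, 12] → torsion [2, 6, 12]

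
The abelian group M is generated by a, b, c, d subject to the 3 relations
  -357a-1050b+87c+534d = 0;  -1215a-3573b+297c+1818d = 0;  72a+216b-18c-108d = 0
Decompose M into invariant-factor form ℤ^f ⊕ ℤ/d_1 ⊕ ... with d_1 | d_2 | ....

Answer: M ≅ ℤ^1 ⊕ ℤ/3 ⊕ ℤ/9 ⊕ ℤ/18

Derivation:
rank_ℚ(R)=3; free=4−3=1
SNF(R) diag = [3, 9, 18] → torsion [3, 9, 18]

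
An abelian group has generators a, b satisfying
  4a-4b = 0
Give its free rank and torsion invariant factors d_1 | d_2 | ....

Answer: M ≅ ℤ^1 ⊕ ℤ/4

Derivation:
rank_ℚ(R)=1; free=2−1=1
SNF(R) diag = [4] → torsion [4]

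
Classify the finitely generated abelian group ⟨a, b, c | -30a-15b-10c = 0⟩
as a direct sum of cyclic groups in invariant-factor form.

Answer: M ≅ ℤ^2 ⊕ ℤ/5

Derivation:
rank_ℚ(R)=1; free=3−1=2
SNF(R) diag = [5] → torsion [5]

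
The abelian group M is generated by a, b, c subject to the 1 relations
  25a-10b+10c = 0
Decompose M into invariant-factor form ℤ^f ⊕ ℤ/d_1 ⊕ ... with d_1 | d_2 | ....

rank_ℚ(R)=1; free=3−1=2
SNF(R) diag = [5] → torsion [5]

Answer: M ≅ ℤ^2 ⊕ ℤ/5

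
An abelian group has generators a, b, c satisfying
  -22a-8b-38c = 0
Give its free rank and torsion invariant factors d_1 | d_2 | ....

Answer: M ≅ ℤ^2 ⊕ ℤ/2

Derivation:
rank_ℚ(R)=1; free=3−1=2
SNF(R) diag = [2] → torsion [2]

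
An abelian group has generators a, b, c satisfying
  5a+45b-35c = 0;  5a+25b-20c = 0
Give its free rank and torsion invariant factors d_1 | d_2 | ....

rank_ℚ(R)=2; free=3−2=1
SNF(R) diag = [5, 5] → torsion [5, 5]

Answer: M ≅ ℤ^1 ⊕ ℤ/5 ⊕ ℤ/5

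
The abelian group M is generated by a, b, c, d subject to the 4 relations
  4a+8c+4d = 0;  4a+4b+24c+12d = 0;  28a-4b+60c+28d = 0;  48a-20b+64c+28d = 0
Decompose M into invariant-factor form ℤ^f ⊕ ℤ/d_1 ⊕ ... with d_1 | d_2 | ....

rank_ℚ(R)=4; free=4−4=0
SNF(R) diag = [4, 4, 4, 4] → torsion [4, 4, 4, 4]

Answer: M ≅ ℤ/4 ⊕ ℤ/4 ⊕ ℤ/4 ⊕ ℤ/4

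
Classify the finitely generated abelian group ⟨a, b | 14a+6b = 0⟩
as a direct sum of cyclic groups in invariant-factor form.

Answer: M ≅ ℤ^1 ⊕ ℤ/2

Derivation:
rank_ℚ(R)=1; free=2−1=1
SNF(R) diag = [2] → torsion [2]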